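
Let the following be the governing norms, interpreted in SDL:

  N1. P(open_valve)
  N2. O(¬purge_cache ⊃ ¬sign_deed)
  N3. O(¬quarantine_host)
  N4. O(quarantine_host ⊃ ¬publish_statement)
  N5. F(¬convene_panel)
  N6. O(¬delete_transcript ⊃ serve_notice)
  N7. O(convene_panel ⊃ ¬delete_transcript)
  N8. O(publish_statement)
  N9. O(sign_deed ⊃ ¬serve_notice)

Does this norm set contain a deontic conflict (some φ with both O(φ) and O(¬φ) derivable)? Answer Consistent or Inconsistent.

Premise 4 is O(quarantine_host ⊃ ¬publish_statement), but O(quarantine_host) is not derivable from the premises, so it does not yield O(¬publish_statement).
So O(¬publish_statement) is not derivable, and the apparent clash with O(publish_statement) does not arise.
A world satisfying every obligation exists (e.g. convene_panel=true, delete_transcript=false, open_valve=false, publish_statement=true, purge_cache=false, quarantine_host=false, serve_notice=true, sign_deed=false); no atom is both obligatory and forbidden, so the set is consistent.

Consistent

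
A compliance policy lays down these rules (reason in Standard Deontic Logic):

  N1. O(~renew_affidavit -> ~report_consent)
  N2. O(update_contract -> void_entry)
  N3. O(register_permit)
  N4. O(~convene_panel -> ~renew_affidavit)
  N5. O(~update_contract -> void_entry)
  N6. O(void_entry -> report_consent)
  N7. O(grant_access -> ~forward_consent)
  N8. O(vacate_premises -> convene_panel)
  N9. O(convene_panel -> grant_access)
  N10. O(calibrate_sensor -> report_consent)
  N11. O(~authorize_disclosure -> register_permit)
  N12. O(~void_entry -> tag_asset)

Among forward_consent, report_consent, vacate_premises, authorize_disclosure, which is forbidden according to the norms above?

forward_consent

Premises 5 and 2 cover both cases: O(~update_contract -> void_entry) and O(update_contract -> void_entry). Since ~update_contract ∨ update_contract is a tautology, O(void_entry) follows.
Applying K to premise 6 (O(void_entry -> report_consent)) and O(void_entry) yields O(report_consent).
Premise 1 is O(~renew_affidavit -> ~report_consent); contrapositively O(report_consent -> renew_affidavit). Since O(report_consent) holds, K gives O(renew_affidavit).
The contrapositive of premise 4 (O(~convene_panel -> ~renew_affidavit)) is O(renew_affidavit -> convene_panel), and O(renew_affidavit) is already established, so O(convene_panel).
Applying K to premise 9 (O(convene_panel -> grant_access)) and O(convene_panel) yields O(grant_access).
Premise 7 is O(grant_access -> ~forward_consent); since O(grant_access), deontic closure gives O(~forward_consent).
So O(~forward_consent) holds, i.e. forward_consent is forbidden. None of the other listed options is forbidden under the premises.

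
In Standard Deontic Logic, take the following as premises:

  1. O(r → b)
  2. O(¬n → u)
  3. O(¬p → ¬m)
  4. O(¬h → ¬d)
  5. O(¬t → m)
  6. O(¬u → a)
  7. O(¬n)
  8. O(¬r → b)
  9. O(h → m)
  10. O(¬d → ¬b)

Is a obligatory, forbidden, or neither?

Premise 6 is O(¬u → a), but O(¬u) is not derivable from the premises, so it does not yield O(a).
No premise or chain of K-axiom applications forces O(a), and none forces O(¬a). So a is neither obligatory nor forbidden under these norms.

Neither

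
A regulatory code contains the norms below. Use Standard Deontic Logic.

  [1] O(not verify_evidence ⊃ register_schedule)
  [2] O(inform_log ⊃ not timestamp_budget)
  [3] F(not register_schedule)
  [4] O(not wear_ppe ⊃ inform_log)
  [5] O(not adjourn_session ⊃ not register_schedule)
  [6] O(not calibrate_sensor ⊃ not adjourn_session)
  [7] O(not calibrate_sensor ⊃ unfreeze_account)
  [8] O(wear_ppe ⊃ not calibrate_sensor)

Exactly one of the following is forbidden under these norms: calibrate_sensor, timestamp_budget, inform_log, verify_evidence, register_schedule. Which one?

Premise 3 is F(not register_schedule), i.e. O(register_schedule).
Premise 5 is O(not adjourn_session ⊃ not register_schedule); contrapositively O(register_schedule ⊃ adjourn_session). Since O(register_schedule) holds, K gives O(adjourn_session).
Premise 6, O(not calibrate_sensor ⊃ not adjourn_session), contraposes to O(adjourn_session ⊃ calibrate_sensor); with O(adjourn_session) we get O(calibrate_sensor).
The contrapositive of premise 8 (O(wear_ppe ⊃ not calibrate_sensor)) is O(calibrate_sensor ⊃ not wear_ppe), and O(calibrate_sensor) is already established, so O(not wear_ppe).
Applying K to premise 4 (O(not wear_ppe ⊃ inform_log)) and O(not wear_ppe) yields O(inform_log).
Premise 2 is O(inform_log ⊃ not timestamp_budget); since O(inform_log), deontic closure gives O(not timestamp_budget).
So O(not timestamp_budget) holds, i.e. timestamp_budget is forbidden. None of the other listed options is forbidden under the premises.

timestamp_budget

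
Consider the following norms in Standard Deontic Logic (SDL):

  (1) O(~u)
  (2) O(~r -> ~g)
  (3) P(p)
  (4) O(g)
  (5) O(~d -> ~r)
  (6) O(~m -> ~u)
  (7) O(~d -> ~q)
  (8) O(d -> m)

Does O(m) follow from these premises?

Yes

Premise 4 gives O(g).
Premise 2, O(~r -> ~g), contraposes to O(g -> r); with O(g) we get O(r).
The contrapositive of premise 5 (O(~d -> ~r)) is O(r -> d), and O(r) is already established, so O(d).
Applying K to premise 8 (O(d -> m)) and O(d) yields O(m).
Premises 1, 3, 6, 7 do not contribute to this derivation.
So O(m) follows.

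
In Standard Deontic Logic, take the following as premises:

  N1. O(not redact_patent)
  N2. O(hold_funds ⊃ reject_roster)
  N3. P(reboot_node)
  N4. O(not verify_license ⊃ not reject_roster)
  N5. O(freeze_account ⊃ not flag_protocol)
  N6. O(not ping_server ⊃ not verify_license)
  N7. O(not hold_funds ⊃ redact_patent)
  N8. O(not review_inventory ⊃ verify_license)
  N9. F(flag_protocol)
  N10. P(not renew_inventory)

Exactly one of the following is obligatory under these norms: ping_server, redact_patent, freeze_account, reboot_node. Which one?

Premise 1 states O(not redact_patent) outright.
Premise 7 is O(not hold_funds ⊃ redact_patent); contrapositively O(not redact_patent ⊃ hold_funds). Since O(not redact_patent) holds, K gives O(hold_funds).
Applying K to premise 2 (O(hold_funds ⊃ reject_roster)) and O(hold_funds) yields O(reject_roster).
Premise 4 is O(not verify_license ⊃ not reject_roster); contrapositively O(reject_roster ⊃ verify_license). Since O(reject_roster) holds, K gives O(verify_license).
The contrapositive of premise 6 (O(not ping_server ⊃ not verify_license)) is O(verify_license ⊃ ping_server), and O(verify_license) is already established, so O(ping_server).
So O(ping_server) holds — ping_server is obligatory. None of the other listed options is made obligatory by any chain of premises.

ping_server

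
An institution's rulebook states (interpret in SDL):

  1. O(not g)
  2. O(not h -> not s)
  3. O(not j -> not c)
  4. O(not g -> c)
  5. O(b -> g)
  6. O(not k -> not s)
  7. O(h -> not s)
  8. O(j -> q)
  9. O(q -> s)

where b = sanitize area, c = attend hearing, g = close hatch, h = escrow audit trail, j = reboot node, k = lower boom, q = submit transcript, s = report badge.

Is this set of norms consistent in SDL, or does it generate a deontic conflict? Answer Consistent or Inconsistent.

Inconsistent

Premises 7 and 2 are O(h -> not s) and O(not h -> not s); every ideal world satisfies h or not h, so in either case not s holds — hence O(not s).
Premise 9 is O(q -> s); contrapositively O(not s -> not q). Since O(not s) holds, K gives O(not q).
The contrapositive of premise 8 (O(j -> q)) is O(not q -> not j), and O(not q) is already established, so O(not j).
From O(not j) and premise 3, O(not j -> not c), we obtain O(not c).
The contrapositive of premise 4 (O(not g -> c)) is O(not c -> g), and O(not c) is already established, so O(g).
But premise 1 directly asserts O(not g).
We now have both O(g) and O(not g) — g is simultaneously obligatory and forbidden, violating the D-axiom.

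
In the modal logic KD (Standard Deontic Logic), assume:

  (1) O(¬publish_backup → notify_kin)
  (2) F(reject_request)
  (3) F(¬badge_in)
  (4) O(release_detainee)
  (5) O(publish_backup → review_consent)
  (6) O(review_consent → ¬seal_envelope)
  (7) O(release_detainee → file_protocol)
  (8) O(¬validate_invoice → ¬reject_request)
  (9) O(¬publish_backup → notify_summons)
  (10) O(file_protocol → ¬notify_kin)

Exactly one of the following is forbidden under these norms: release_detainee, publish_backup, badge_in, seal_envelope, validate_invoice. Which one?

Premise 4 states O(release_detainee) outright.
From O(release_detainee) and premise 7, O(release_detainee → file_protocol), we obtain O(file_protocol).
From O(file_protocol) and premise 10, O(file_protocol → ¬notify_kin), we obtain O(¬notify_kin).
Premise 1, O(¬publish_backup → notify_kin), contraposes to O(¬notify_kin → publish_backup); with O(¬notify_kin) we get O(publish_backup).
Premise 5 is O(publish_backup → review_consent); since O(publish_backup), deontic closure gives O(review_consent).
Applying K to premise 6 (O(review_consent → ¬seal_envelope)) and O(review_consent) yields O(¬seal_envelope).
So O(¬seal_envelope) holds, i.e. seal_envelope is forbidden. None of the other listed options is forbidden under the premises.

seal_envelope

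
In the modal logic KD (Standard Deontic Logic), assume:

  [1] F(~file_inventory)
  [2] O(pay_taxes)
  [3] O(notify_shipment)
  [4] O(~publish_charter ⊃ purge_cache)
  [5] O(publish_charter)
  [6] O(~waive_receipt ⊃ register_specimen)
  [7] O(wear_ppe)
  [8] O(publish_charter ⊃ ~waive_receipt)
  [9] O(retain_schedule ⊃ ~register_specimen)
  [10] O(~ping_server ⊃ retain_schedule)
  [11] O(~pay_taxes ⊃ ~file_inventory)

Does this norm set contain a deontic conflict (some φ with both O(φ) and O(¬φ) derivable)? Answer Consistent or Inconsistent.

Consistent

Premise 11 is O(~pay_taxes ⊃ ~file_inventory), but O(~pay_taxes) is not derivable from the premises, so it does not yield O(~file_inventory).
So O(~file_inventory) is not derivable, and the apparent clash with O(file_inventory) does not arise.
A world satisfying every obligation exists (e.g. file_inventory=true, notify_shipment=true, pay_taxes=true, ping_server=true, publish_charter=true, purge_cache=false, register_specimen=true, retain_schedule=false, waive_receipt=false, wear_ppe=true); no atom is both obligatory and forbidden, so the set is consistent.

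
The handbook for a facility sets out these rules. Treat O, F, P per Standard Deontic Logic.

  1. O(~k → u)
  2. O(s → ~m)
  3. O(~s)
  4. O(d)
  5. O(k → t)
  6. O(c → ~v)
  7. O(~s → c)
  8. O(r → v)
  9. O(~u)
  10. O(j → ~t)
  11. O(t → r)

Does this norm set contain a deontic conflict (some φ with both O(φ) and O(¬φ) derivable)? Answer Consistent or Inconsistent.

Inconsistent

Premise 3 states O(~s) outright.
With premise 7, O(~s → c), the K-axiom yields O(c).
Premise 6 is O(c → ~v); since O(c), deontic closure gives O(~v).
Premise 8 is O(r → v); contrapositively O(~v → ~r). Since O(~v) holds, K gives O(~r).
Premise 11, O(t → r), contraposes to O(~r → ~t); with O(~r) we get O(~t).
The contrapositive of premise 5 (O(k → t)) is O(~t → ~k), and O(~t) is already established, so O(~k).
From O(~k) and premise 1, O(~k → u), we obtain O(u).
However, premise 9 gives O(~u).
We now have both O(u) and O(~u) — u is simultaneously obligatory and forbidden, violating the D-axiom.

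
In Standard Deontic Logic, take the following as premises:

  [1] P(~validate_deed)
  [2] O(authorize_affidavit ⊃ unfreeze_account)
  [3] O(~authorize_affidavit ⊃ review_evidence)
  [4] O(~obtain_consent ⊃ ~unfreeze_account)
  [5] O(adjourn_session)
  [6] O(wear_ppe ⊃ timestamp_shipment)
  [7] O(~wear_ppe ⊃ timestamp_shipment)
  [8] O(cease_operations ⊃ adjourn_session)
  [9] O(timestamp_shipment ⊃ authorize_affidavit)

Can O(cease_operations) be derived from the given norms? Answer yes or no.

No

Premise 8 is O(cease_operations ⊃ adjourn_session); even if O(adjourn_session) held, inferring O(cease_operations) would be affirming the consequent — invalid.
No other premise forces O(cease_operations). An ideal world satisfying every premise can still have cease_operations false, so O(cease_operations) is not derivable.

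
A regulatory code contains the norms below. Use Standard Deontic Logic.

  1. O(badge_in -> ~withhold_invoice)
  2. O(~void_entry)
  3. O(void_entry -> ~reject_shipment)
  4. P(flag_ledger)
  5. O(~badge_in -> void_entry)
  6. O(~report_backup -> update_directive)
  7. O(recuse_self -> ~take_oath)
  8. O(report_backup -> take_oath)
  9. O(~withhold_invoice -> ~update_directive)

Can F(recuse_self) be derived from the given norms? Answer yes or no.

Yes

Premise 2 gives O(~void_entry).
Premise 5 is O(~badge_in -> void_entry); contrapositively O(~void_entry -> badge_in). Since O(~void_entry) holds, K gives O(badge_in).
With premise 1, O(badge_in -> ~withhold_invoice), the K-axiom yields O(~withhold_invoice).
From O(~withhold_invoice) and premise 9, O(~withhold_invoice -> ~update_directive), we obtain O(~update_directive).
Premise 6, O(~report_backup -> update_directive), contraposes to O(~update_directive -> report_backup); with O(~update_directive) we get O(report_backup).
Applying K to premise 8 (O(report_backup -> take_oath)) and O(report_backup) yields O(take_oath).
Premise 7 is O(recuse_self -> ~take_oath); contrapositively O(take_oath -> ~recuse_self). Since O(take_oath) holds, K gives O(~recuse_self).
Premises 3, 4 do not contribute to this derivation.
So O(~recuse_self) holds, i.e. F(recuse_self). The claim follows.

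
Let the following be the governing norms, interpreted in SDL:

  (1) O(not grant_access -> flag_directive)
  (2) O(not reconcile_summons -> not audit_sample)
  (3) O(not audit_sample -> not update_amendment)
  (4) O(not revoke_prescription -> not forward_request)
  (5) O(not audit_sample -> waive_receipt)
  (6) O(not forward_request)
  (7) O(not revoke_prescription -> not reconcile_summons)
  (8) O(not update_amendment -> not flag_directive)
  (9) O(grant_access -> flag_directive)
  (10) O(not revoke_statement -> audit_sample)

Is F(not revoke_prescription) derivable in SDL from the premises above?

By case analysis on grant_access: premise 9 gives O(grant_access -> flag_directive) and premise 1 gives O(not grant_access -> flag_directive), so O(flag_directive) either way.
Premise 8 is O(not update_amendment -> not flag_directive); contrapositively O(flag_directive -> update_amendment). Since O(flag_directive) holds, K gives O(update_amendment).
The contrapositive of premise 3 (O(not audit_sample -> not update_amendment)) is O(update_amendment -> audit_sample), and O(update_amendment) is already established, so O(audit_sample).
The contrapositive of premise 2 (O(not reconcile_summons -> not audit_sample)) is O(audit_sample -> reconcile_summons), and O(audit_sample) is already established, so O(reconcile_summons).
Premise 7, O(not revoke_prescription -> not reconcile_summons), contraposes to O(reconcile_summons -> revoke_prescription); with O(reconcile_summons) we get O(revoke_prescription).
Premises 4, 5, 6, 10 do not contribute to this derivation.
So O(revoke_prescription) holds, i.e. F(not revoke_prescription). The claim follows.

Yes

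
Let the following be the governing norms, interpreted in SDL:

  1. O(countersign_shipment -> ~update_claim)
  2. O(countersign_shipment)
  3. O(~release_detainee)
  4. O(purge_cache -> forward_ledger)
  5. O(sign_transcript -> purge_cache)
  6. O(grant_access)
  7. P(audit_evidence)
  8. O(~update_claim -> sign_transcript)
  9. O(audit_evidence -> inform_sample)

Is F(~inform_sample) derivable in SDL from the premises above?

No

Premise 9 is O(audit_evidence -> inform_sample), but O(audit_evidence) is not derivable from the premises (the permission P(audit_evidence) asserts only ~O(~audit_evidence), not O(audit_evidence)), so it does not yield O(inform_sample).
No other premise forces O(inform_sample). An ideal world satisfying every premise can still have ~inform_sample true, so F(~inform_sample) is not derivable.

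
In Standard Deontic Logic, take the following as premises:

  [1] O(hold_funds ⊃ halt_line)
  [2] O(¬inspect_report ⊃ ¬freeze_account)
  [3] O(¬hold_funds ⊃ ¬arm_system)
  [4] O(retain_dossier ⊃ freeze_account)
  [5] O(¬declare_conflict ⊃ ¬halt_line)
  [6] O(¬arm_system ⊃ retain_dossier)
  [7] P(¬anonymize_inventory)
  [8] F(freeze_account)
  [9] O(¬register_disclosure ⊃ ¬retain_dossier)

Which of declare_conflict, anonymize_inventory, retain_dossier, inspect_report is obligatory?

Premise 8 is F(freeze_account), i.e. O(¬freeze_account).
Premise 4, O(retain_dossier ⊃ freeze_account), contraposes to O(¬freeze_account ⊃ ¬retain_dossier); with O(¬freeze_account) we get O(¬retain_dossier).
Premise 6, O(¬arm_system ⊃ retain_dossier), contraposes to O(¬retain_dossier ⊃ arm_system); with O(¬retain_dossier) we get O(arm_system).
Premise 3, O(¬hold_funds ⊃ ¬arm_system), contraposes to O(arm_system ⊃ hold_funds); with O(arm_system) we get O(hold_funds).
Premise 1 is O(hold_funds ⊃ halt_line); since O(hold_funds), deontic closure gives O(halt_line).
Premise 5 is O(¬declare_conflict ⊃ ¬halt_line); contrapositively O(halt_line ⊃ declare_conflict). Since O(halt_line) holds, K gives O(declare_conflict).
So O(declare_conflict) holds — declare_conflict is obligatory. None of the other listed options is made obligatory by any chain of premises.

declare_conflict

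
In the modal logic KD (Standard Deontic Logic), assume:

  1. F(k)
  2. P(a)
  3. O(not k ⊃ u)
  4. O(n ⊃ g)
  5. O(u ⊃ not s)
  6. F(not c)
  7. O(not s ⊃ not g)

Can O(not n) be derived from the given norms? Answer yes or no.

Premise 1 is F(k), i.e. O(not k).
Applying K to premise 3 (O(not k ⊃ u)) and O(not k) yields O(u).
Applying K to premise 5 (O(u ⊃ not s)) and O(u) yields O(not s).
Premise 7 is O(not s ⊃ not g); since O(not s), deontic closure gives O(not g).
The contrapositive of premise 4 (O(n ⊃ g)) is O(not g ⊃ not n), and O(not g) is already established, so O(not n).
Premises 2, 6 do not contribute to this derivation.
So O(not n) follows.

Yes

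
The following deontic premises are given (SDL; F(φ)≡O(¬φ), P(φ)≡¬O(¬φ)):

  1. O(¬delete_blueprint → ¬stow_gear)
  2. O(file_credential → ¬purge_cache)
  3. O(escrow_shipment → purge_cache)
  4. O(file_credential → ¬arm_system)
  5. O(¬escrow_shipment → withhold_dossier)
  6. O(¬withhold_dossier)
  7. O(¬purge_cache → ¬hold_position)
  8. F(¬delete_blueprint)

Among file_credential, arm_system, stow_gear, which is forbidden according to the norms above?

file_credential

Premise 6 gives O(¬withhold_dossier).
The contrapositive of premise 5 (O(¬escrow_shipment → withhold_dossier)) is O(¬withhold_dossier → escrow_shipment), and O(¬withhold_dossier) is already established, so O(escrow_shipment).
Premise 3 is O(escrow_shipment → purge_cache); since O(escrow_shipment), deontic closure gives O(purge_cache).
Premise 2 is O(file_credential → ¬purge_cache); contrapositively O(purge_cache → ¬file_credential). Since O(purge_cache) holds, K gives O(¬file_credential).
So O(¬file_credential) holds, i.e. file_credential is forbidden. None of the other listed options is forbidden under the premises.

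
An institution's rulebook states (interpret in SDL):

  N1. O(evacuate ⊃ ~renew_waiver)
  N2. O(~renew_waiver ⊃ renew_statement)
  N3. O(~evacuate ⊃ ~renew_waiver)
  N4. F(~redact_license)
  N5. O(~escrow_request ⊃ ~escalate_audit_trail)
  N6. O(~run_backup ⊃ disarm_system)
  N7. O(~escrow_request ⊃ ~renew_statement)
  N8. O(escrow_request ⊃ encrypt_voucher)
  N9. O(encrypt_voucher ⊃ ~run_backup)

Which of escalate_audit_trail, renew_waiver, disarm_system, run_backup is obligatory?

By case analysis on evacuate: premise 1 gives O(evacuate ⊃ ~renew_waiver) and premise 3 gives O(~evacuate ⊃ ~renew_waiver), so O(~renew_waiver) either way.
With premise 2, O(~renew_waiver ⊃ renew_statement), the K-axiom yields O(renew_statement).
Premise 7 is O(~escrow_request ⊃ ~renew_statement); contrapositively O(renew_statement ⊃ escrow_request). Since O(renew_statement) holds, K gives O(escrow_request).
Premise 8 is O(escrow_request ⊃ encrypt_voucher); since O(escrow_request), deontic closure gives O(encrypt_voucher).
Premise 9 is O(encrypt_voucher ⊃ ~run_backup); since O(encrypt_voucher), deontic closure gives O(~run_backup).
Premise 6 is O(~run_backup ⊃ disarm_system); since O(~run_backup), deontic closure gives O(disarm_system).
So O(disarm_system) holds — disarm_system is obligatory. None of the other listed options is made obligatory by any chain of premises.

disarm_system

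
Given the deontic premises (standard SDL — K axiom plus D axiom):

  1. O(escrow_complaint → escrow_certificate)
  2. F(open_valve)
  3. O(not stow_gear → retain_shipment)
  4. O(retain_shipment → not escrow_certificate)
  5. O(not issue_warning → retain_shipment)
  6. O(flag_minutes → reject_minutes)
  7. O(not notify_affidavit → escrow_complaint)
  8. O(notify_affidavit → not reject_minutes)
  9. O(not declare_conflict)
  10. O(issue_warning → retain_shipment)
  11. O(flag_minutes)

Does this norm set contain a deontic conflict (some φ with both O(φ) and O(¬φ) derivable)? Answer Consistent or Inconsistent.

Inconsistent

By case analysis on issue_warning: premise 10 gives O(issue_warning → retain_shipment) and premise 5 gives O(not issue_warning → retain_shipment), so O(retain_shipment) either way.
Premise 4 is O(retain_shipment → not escrow_certificate); since O(retain_shipment), deontic closure gives O(not escrow_certificate).
Premise 1, O(escrow_complaint → escrow_certificate), contraposes to O(not escrow_certificate → not escrow_complaint); with O(not escrow_certificate) we get O(not escrow_complaint).
The contrapositive of premise 7 (O(not notify_affidavit → escrow_complaint)) is O(not escrow_complaint → notify_affidavit), and O(not escrow_complaint) is already established, so O(notify_affidavit).
From O(notify_affidavit) and premise 8, O(notify_affidavit → not reject_minutes), we obtain O(not reject_minutes).
Premise 6 is O(flag_minutes → reject_minutes); contrapositively O(not reject_minutes → not flag_minutes). Since O(not reject_minutes) holds, K gives O(not flag_minutes).
But premise 11 directly asserts O(flag_minutes).
We now have both O(not flag_minutes) and O(flag_minutes) — flag_minutes is simultaneously obligatory and forbidden, violating the D-axiom.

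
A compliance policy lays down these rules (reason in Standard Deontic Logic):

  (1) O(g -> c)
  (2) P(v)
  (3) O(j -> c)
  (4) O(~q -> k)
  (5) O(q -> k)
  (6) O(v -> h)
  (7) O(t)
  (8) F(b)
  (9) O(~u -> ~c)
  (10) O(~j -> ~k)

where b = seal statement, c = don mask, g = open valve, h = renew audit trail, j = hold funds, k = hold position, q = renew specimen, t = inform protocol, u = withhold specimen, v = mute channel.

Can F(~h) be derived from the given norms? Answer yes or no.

Premise 6 is O(v -> h), but O(v) is not derivable from the premises (the permission P(v) asserts only ~O(~v), not O(v)), so it does not yield O(h).
No other premise forces O(h). An ideal world satisfying every premise can still have ~h true, so F(~h) is not derivable.

No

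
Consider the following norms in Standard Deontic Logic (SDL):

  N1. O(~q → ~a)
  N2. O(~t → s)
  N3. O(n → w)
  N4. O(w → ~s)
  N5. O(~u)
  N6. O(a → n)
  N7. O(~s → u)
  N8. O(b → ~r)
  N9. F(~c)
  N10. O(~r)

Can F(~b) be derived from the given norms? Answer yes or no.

Premise 8 is O(b → ~r); even if O(~r) held, inferring O(b) would be affirming the consequent — invalid.
No other premise forces O(b). An ideal world satisfying every premise can still have ~b true, so F(~b) is not derivable.

No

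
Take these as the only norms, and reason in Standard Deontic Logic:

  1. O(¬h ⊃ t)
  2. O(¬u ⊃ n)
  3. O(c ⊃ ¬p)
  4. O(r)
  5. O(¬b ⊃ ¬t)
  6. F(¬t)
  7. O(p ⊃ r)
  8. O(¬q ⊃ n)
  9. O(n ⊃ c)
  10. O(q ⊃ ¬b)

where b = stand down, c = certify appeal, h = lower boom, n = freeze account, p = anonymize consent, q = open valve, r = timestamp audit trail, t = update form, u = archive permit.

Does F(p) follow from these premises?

Yes

Premise 6, F(¬t), is equivalent to O(t).
The contrapositive of premise 5 (O(¬b ⊃ ¬t)) is O(t ⊃ b), and O(t) is already established, so O(b).
Premise 10, O(q ⊃ ¬b), contraposes to O(b ⊃ ¬q); with O(b) we get O(¬q).
Applying K to premise 8 (O(¬q ⊃ n)) and O(¬q) yields O(n).
Premise 9 is O(n ⊃ c); since O(n), deontic closure gives O(c).
From O(c) and premise 3, O(c ⊃ ¬p), we obtain O(¬p).
Premises 1, 2, 4, 7 do not contribute to this derivation.
So O(¬p) holds, i.e. F(p). The claim follows.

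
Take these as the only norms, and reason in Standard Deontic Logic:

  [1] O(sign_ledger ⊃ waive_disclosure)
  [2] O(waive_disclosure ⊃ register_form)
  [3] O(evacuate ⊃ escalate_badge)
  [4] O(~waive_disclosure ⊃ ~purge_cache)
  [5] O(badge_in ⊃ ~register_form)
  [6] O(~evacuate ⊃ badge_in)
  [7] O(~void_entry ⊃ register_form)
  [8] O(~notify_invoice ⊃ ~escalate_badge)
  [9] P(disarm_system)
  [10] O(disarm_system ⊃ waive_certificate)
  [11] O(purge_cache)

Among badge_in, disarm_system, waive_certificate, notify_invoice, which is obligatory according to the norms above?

notify_invoice

Premise 11 gives O(purge_cache).
Premise 4, O(~waive_disclosure ⊃ ~purge_cache), contraposes to O(purge_cache ⊃ waive_disclosure); with O(purge_cache) we get O(waive_disclosure).
Premise 2 is O(waive_disclosure ⊃ register_form); since O(waive_disclosure), deontic closure gives O(register_form).
Premise 5, O(badge_in ⊃ ~register_form), contraposes to O(register_form ⊃ ~badge_in); with O(register_form) we get O(~badge_in).
Premise 6, O(~evacuate ⊃ badge_in), contraposes to O(~badge_in ⊃ evacuate); with O(~badge_in) we get O(evacuate).
With premise 3, O(evacuate ⊃ escalate_badge), the K-axiom yields O(escalate_badge).
Premise 8 is O(~notify_invoice ⊃ ~escalate_badge); contrapositively O(escalate_badge ⊃ notify_invoice). Since O(escalate_badge) holds, K gives O(notify_invoice).
So O(notify_invoice) holds — notify_invoice is obligatory. None of the other listed options is made obligatory by any chain of premises.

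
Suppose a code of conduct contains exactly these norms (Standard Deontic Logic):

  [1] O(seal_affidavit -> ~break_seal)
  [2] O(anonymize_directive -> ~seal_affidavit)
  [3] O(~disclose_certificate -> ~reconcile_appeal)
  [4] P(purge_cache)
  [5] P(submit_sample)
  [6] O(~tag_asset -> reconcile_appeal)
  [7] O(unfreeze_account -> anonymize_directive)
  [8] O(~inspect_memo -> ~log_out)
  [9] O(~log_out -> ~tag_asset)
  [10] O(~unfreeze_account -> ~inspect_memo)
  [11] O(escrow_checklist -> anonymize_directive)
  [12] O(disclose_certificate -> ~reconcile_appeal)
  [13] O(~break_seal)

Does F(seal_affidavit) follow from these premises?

Yes

Premises 12 and 3 cover both cases: O(disclose_certificate -> ~reconcile_appeal) and O(~disclose_certificate -> ~reconcile_appeal). Since disclose_certificate ∨ ~disclose_certificate is a tautology, O(~reconcile_appeal) follows.
Premise 6, O(~tag_asset -> reconcile_appeal), contraposes to O(~reconcile_appeal -> tag_asset); with O(~reconcile_appeal) we get O(tag_asset).
The contrapositive of premise 9 (O(~log_out -> ~tag_asset)) is O(tag_asset -> log_out), and O(tag_asset) is already established, so O(log_out).
Premise 8 is O(~inspect_memo -> ~log_out); contrapositively O(log_out -> inspect_memo). Since O(log_out) holds, K gives O(inspect_memo).
The contrapositive of premise 10 (O(~unfreeze_account -> ~inspect_memo)) is O(inspect_memo -> unfreeze_account), and O(inspect_memo) is already established, so O(unfreeze_account).
Applying K to premise 7 (O(unfreeze_account -> anonymize_directive)) and O(unfreeze_account) yields O(anonymize_directive).
Applying K to premise 2 (O(anonymize_directive -> ~seal_affidavit)) and O(anonymize_directive) yields O(~seal_affidavit).
Premises 1, 4, 5, 11, 13 do not contribute to this derivation.
So O(~seal_affidavit) holds, i.e. F(seal_affidavit). The claim follows.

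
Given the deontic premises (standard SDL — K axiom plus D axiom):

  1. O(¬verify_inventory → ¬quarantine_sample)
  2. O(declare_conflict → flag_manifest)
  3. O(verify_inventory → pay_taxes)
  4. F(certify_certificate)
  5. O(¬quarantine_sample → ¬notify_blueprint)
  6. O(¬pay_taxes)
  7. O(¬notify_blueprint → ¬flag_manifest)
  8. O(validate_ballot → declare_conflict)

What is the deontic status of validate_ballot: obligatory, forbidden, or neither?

Forbidden

Premise 6 gives O(¬pay_taxes).
Premise 3, O(verify_inventory → pay_taxes), contraposes to O(¬pay_taxes → ¬verify_inventory); with O(¬pay_taxes) we get O(¬verify_inventory).
With premise 1, O(¬verify_inventory → ¬quarantine_sample), the K-axiom yields O(¬quarantine_sample).
Premise 5 is O(¬quarantine_sample → ¬notify_blueprint); since O(¬quarantine_sample), deontic closure gives O(¬notify_blueprint).
Premise 7 is O(¬notify_blueprint → ¬flag_manifest); since O(¬notify_blueprint), deontic closure gives O(¬flag_manifest).
Premise 2 is O(declare_conflict → flag_manifest); contrapositively O(¬flag_manifest → ¬declare_conflict). Since O(¬flag_manifest) holds, K gives O(¬declare_conflict).
Premise 8 is O(validate_ballot → declare_conflict); contrapositively O(¬declare_conflict → ¬validate_ballot). Since O(¬declare_conflict) holds, K gives O(¬validate_ballot).
Premise 4 does not contribute to this derivation.
Thus O(¬validate_ballot), which is F(validate_ballot): validate_ballot is forbidden.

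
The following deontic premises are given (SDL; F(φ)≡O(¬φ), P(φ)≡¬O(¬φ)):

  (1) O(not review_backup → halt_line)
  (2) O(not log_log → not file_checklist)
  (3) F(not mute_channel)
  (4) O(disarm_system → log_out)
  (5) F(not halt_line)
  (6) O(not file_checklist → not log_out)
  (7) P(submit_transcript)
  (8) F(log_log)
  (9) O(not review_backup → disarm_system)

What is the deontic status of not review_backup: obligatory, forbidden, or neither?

Premise 8, F(log_log), is equivalent to O(not log_log).
With premise 2, O(not log_log → not file_checklist), the K-axiom yields O(not file_checklist).
From O(not file_checklist) and premise 6, O(not file_checklist → not log_out), we obtain O(not log_out).
Premise 4, O(disarm_system → log_out), contraposes to O(not log_out → not disarm_system); with O(not log_out) we get O(not disarm_system).
Premise 9 is O(not review_backup → disarm_system); contrapositively O(not disarm_system → review_backup). Since O(not disarm_system) holds, K gives O(review_backup).
Premises 1, 3, 5, 7 do not contribute to this derivation.
Thus O(review_backup), which is F(not review_backup): not review_backup is forbidden.

Forbidden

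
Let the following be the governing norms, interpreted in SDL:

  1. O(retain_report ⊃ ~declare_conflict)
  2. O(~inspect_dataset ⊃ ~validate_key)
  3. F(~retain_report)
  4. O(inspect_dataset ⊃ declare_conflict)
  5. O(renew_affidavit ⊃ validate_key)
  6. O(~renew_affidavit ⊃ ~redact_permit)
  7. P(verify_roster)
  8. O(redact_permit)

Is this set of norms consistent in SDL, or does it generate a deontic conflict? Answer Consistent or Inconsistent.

Inconsistent

From premise 8 we have O(redact_permit).
Premise 6 is O(~renew_affidavit ⊃ ~redact_permit); contrapositively O(redact_permit ⊃ renew_affidavit). Since O(redact_permit) holds, K gives O(renew_affidavit).
With premise 5, O(renew_affidavit ⊃ validate_key), the K-axiom yields O(validate_key).
The contrapositive of premise 2 (O(~inspect_dataset ⊃ ~validate_key)) is O(validate_key ⊃ inspect_dataset), and O(validate_key) is already established, so O(inspect_dataset).
From O(inspect_dataset) and premise 4, O(inspect_dataset ⊃ declare_conflict), we obtain O(declare_conflict).
Premise 1, O(retain_report ⊃ ~declare_conflict), contraposes to O(declare_conflict ⊃ ~retain_report); with O(declare_conflict) we get O(~retain_report).
Yet premise 3 is F(~retain_report), i.e. O(retain_report).
We now have both O(~retain_report) and O(retain_report) — retain_report is simultaneously obligatory and forbidden, violating the D-axiom.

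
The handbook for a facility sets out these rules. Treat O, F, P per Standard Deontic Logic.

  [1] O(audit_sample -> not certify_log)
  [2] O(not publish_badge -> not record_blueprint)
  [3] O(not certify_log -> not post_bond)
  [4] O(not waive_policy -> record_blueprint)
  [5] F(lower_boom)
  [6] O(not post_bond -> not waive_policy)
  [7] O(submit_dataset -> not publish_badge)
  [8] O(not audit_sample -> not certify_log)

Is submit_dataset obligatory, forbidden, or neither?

Forbidden

By case analysis on not audit_sample: premise 8 gives O(not audit_sample -> not certify_log) and premise 1 gives O(audit_sample -> not certify_log), so O(not certify_log) either way.
Applying K to premise 3 (O(not certify_log -> not post_bond)) and O(not certify_log) yields O(not post_bond).
Premise 6 is O(not post_bond -> not waive_policy); since O(not post_bond), deontic closure gives O(not waive_policy).
With premise 4, O(not waive_policy -> record_blueprint), the K-axiom yields O(record_blueprint).
Premise 2, O(not publish_badge -> not record_blueprint), contraposes to O(record_blueprint -> publish_badge); with O(record_blueprint) we get O(publish_badge).
Premise 7, O(submit_dataset -> not publish_badge), contraposes to O(publish_badge -> not submit_dataset); with O(publish_badge) we get O(not submit_dataset).
Premise 5 does not contribute to this derivation.
Thus O(not submit_dataset), which is F(submit_dataset): submit_dataset is forbidden.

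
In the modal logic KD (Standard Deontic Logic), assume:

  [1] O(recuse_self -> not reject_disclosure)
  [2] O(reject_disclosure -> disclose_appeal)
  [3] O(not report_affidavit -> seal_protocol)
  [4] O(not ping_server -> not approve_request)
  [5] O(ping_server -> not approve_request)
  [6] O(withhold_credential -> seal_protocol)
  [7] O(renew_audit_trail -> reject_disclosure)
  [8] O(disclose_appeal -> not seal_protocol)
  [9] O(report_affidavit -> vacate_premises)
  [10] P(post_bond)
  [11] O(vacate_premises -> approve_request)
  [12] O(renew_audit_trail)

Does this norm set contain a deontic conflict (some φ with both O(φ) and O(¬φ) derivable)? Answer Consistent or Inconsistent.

Inconsistent

By case analysis on ping_server: premise 5 gives O(ping_server -> not approve_request) and premise 4 gives O(not ping_server -> not approve_request), so O(not approve_request) either way.
Premise 11, O(vacate_premises -> approve_request), contraposes to O(not approve_request -> not vacate_premises); with O(not approve_request) we get O(not vacate_premises).
Premise 9, O(report_affidavit -> vacate_premises), contraposes to O(not vacate_premises -> not report_affidavit); with O(not vacate_premises) we get O(not report_affidavit).
With premise 3, O(not report_affidavit -> seal_protocol), the K-axiom yields O(seal_protocol).
The contrapositive of premise 8 (O(disclose_appeal -> not seal_protocol)) is O(seal_protocol -> not disclose_appeal), and O(seal_protocol) is already established, so O(not disclose_appeal).
Premise 2, O(reject_disclosure -> disclose_appeal), contraposes to O(not disclose_appeal -> not reject_disclosure); with O(not disclose_appeal) we get O(not reject_disclosure).
The contrapositive of premise 7 (O(renew_audit_trail -> reject_disclosure)) is O(not reject_disclosure -> not renew_audit_trail), and O(not reject_disclosure) is already established, so O(not renew_audit_trail).
However, premise 12 gives O(renew_audit_trail).
We now have both O(not renew_audit_trail) and O(renew_audit_trail) — renew_audit_trail is simultaneously obligatory and forbidden, violating the D-axiom.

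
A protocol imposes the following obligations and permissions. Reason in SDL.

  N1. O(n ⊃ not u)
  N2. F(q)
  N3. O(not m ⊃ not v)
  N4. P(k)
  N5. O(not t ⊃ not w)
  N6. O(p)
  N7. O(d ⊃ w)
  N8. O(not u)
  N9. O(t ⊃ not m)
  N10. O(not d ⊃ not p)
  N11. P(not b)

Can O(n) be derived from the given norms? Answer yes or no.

Premise 1 is O(n ⊃ not u); even if O(not u) held, inferring O(n) would be affirming the consequent — invalid.
No other premise forces O(n). An ideal world satisfying every premise can still have n false, so O(n) is not derivable.

No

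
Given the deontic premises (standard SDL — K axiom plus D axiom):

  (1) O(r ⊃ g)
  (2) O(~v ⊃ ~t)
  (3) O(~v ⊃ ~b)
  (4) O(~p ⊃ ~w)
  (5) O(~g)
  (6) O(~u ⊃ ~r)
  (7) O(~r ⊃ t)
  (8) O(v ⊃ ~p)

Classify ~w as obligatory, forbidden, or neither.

From premise 5 we have O(~g).
Premise 1, O(r ⊃ g), contraposes to O(~g ⊃ ~r); with O(~g) we get O(~r).
Premise 7 is O(~r ⊃ t); since O(~r), deontic closure gives O(t).
The contrapositive of premise 2 (O(~v ⊃ ~t)) is O(t ⊃ v), and O(t) is already established, so O(v).
With premise 8, O(v ⊃ ~p), the K-axiom yields O(~p).
Premise 4 is O(~p ⊃ ~w); since O(~p), deontic closure gives O(~w).
Premises 3, 6 do not contribute to this derivation.
Hence ~w is obligatory.

Obligatory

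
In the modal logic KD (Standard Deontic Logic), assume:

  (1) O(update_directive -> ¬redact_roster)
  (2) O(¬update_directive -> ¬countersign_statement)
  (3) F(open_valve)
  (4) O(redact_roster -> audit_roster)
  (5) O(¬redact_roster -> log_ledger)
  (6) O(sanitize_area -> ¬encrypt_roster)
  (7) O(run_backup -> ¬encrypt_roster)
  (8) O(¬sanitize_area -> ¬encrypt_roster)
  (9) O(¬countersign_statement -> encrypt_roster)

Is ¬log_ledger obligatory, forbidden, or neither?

Forbidden

Premises 8 and 6 cover both cases: O(¬sanitize_area -> ¬encrypt_roster) and O(sanitize_area -> ¬encrypt_roster). Since ¬sanitize_area ∨ sanitize_area is a tautology, O(¬encrypt_roster) follows.
Premise 9 is O(¬countersign_statement -> encrypt_roster); contrapositively O(¬encrypt_roster -> countersign_statement). Since O(¬encrypt_roster) holds, K gives O(countersign_statement).
Premise 2, O(¬update_directive -> ¬countersign_statement), contraposes to O(countersign_statement -> update_directive); with O(countersign_statement) we get O(update_directive).
Applying K to premise 1 (O(update_directive -> ¬redact_roster)) and O(update_directive) yields O(¬redact_roster).
From O(¬redact_roster) and premise 5, O(¬redact_roster -> log_ledger), we obtain O(log_ledger).
Premises 3, 4, 7 do not contribute to this derivation.
Thus O(log_ledger), which is F(¬log_ledger): ¬log_ledger is forbidden.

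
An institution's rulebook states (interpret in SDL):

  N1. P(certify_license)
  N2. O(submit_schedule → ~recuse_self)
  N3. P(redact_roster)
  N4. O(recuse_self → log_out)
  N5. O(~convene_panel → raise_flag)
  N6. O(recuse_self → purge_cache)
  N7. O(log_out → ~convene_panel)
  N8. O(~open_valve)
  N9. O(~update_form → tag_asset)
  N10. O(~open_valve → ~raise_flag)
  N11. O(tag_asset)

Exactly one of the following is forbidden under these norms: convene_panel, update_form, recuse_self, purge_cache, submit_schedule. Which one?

From premise 8 we have O(~open_valve).
Premise 10 is O(~open_valve → ~raise_flag); since O(~open_valve), deontic closure gives O(~raise_flag).
Premise 5, O(~convene_panel → raise_flag), contraposes to O(~raise_flag → convene_panel); with O(~raise_flag) we get O(convene_panel).
Premise 7, O(log_out → ~convene_panel), contraposes to O(convene_panel → ~log_out); with O(convene_panel) we get O(~log_out).
Premise 4, O(recuse_self → log_out), contraposes to O(~log_out → ~recuse_self); with O(~log_out) we get O(~recuse_self).
So O(~recuse_self) holds, i.e. recuse_self is forbidden. None of the other listed options is forbidden under the premises.

recuse_self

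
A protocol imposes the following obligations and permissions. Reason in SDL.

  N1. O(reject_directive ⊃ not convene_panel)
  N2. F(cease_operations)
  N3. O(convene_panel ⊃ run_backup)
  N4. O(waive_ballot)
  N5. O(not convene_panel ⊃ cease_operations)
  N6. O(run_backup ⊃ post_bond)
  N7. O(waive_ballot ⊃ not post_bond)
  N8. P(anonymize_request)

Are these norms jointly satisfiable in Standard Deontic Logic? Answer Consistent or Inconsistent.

Inconsistent

Premise 4 states O(waive_ballot) outright.
Premise 7 is O(waive_ballot ⊃ not post_bond); since O(waive_ballot), deontic closure gives O(not post_bond).
The contrapositive of premise 6 (O(run_backup ⊃ post_bond)) is O(not post_bond ⊃ not run_backup), and O(not post_bond) is already established, so O(not run_backup).
Premise 3 is O(convene_panel ⊃ run_backup); contrapositively O(not run_backup ⊃ not convene_panel). Since O(not run_backup) holds, K gives O(not convene_panel).
With premise 5, O(not convene_panel ⊃ cease_operations), the K-axiom yields O(cease_operations).
However, F(cease_operations) at premise 2 amounts to O(not cease_operations).
We now have both O(cease_operations) and O(not cease_operations) — cease_operations is simultaneously obligatory and forbidden, violating the D-axiom.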